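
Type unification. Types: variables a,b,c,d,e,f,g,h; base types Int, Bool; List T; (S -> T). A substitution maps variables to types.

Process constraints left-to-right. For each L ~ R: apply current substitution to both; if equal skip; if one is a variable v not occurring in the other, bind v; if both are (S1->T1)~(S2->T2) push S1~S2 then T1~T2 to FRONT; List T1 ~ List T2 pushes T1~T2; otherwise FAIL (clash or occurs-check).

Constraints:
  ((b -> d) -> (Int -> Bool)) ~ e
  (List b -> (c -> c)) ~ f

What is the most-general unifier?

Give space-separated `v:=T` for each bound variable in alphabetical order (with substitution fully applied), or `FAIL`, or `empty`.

step 1: unify ((b -> d) -> (Int -> Bool)) ~ e  [subst: {-} | 1 pending]
  bind e := ((b -> d) -> (Int -> Bool))
step 2: unify (List b -> (c -> c)) ~ f  [subst: {e:=((b -> d) -> (Int -> Bool))} | 0 pending]
  bind f := (List b -> (c -> c))

Answer: e:=((b -> d) -> (Int -> Bool)) f:=(List b -> (c -> c))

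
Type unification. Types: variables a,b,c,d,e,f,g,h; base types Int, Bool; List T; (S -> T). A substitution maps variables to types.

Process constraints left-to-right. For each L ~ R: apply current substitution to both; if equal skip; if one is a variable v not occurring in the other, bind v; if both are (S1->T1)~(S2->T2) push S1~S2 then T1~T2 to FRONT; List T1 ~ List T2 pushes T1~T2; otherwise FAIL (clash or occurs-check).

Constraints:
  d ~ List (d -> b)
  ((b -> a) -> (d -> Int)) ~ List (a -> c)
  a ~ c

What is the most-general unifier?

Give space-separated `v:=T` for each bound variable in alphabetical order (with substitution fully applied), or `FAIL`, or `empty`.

Answer: FAIL

Derivation:
step 1: unify d ~ List (d -> b)  [subst: {-} | 2 pending]
  occurs-check fail: d in List (d -> b)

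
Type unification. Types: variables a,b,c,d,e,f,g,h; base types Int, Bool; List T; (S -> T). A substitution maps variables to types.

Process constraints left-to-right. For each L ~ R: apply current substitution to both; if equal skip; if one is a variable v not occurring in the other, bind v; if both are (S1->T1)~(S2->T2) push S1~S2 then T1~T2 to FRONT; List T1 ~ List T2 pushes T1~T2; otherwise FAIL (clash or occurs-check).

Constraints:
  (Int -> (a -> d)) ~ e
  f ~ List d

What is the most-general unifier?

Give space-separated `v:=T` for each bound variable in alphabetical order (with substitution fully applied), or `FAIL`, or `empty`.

step 1: unify (Int -> (a -> d)) ~ e  [subst: {-} | 1 pending]
  bind e := (Int -> (a -> d))
step 2: unify f ~ List d  [subst: {e:=(Int -> (a -> d))} | 0 pending]
  bind f := List d

Answer: e:=(Int -> (a -> d)) f:=List d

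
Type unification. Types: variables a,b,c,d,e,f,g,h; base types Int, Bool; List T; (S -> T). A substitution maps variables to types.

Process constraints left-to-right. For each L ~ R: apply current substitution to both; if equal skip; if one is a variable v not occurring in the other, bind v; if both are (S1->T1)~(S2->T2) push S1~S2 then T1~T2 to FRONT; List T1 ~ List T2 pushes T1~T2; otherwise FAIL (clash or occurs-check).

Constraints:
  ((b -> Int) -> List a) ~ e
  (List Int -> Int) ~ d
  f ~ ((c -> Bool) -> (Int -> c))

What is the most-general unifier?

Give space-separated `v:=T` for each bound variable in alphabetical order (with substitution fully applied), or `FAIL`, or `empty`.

Answer: d:=(List Int -> Int) e:=((b -> Int) -> List a) f:=((c -> Bool) -> (Int -> c))

Derivation:
step 1: unify ((b -> Int) -> List a) ~ e  [subst: {-} | 2 pending]
  bind e := ((b -> Int) -> List a)
step 2: unify (List Int -> Int) ~ d  [subst: {e:=((b -> Int) -> List a)} | 1 pending]
  bind d := (List Int -> Int)
step 3: unify f ~ ((c -> Bool) -> (Int -> c))  [subst: {e:=((b -> Int) -> List a), d:=(List Int -> Int)} | 0 pending]
  bind f := ((c -> Bool) -> (Int -> c))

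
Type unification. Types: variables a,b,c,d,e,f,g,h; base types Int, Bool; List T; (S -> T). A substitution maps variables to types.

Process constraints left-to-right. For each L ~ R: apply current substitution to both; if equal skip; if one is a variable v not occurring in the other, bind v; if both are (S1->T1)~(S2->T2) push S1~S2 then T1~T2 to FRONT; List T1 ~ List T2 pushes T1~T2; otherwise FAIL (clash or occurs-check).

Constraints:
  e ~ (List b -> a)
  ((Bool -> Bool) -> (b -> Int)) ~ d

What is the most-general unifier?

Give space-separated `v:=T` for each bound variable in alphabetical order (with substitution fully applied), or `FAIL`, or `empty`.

Answer: d:=((Bool -> Bool) -> (b -> Int)) e:=(List b -> a)

Derivation:
step 1: unify e ~ (List b -> a)  [subst: {-} | 1 pending]
  bind e := (List b -> a)
step 2: unify ((Bool -> Bool) -> (b -> Int)) ~ d  [subst: {e:=(List b -> a)} | 0 pending]
  bind d := ((Bool -> Bool) -> (b -> Int))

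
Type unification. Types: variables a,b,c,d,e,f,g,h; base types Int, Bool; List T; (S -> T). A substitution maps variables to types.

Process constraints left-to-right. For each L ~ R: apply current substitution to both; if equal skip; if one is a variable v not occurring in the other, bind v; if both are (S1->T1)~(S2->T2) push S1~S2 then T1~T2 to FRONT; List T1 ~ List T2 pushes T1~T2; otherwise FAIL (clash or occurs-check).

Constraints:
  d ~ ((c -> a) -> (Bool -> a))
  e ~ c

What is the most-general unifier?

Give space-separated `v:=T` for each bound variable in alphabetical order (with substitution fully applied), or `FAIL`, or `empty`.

step 1: unify d ~ ((c -> a) -> (Bool -> a))  [subst: {-} | 1 pending]
  bind d := ((c -> a) -> (Bool -> a))
step 2: unify e ~ c  [subst: {d:=((c -> a) -> (Bool -> a))} | 0 pending]
  bind e := c

Answer: d:=((c -> a) -> (Bool -> a)) e:=c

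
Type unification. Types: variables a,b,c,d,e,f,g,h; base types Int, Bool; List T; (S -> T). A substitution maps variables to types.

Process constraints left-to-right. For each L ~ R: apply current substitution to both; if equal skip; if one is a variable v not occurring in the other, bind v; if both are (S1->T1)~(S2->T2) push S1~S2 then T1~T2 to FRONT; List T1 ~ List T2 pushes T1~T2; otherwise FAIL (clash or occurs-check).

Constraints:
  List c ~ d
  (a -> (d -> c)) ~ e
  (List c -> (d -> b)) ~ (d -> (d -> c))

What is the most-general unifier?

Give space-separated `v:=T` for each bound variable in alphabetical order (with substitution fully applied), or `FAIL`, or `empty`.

step 1: unify List c ~ d  [subst: {-} | 2 pending]
  bind d := List c
step 2: unify (a -> (List c -> c)) ~ e  [subst: {d:=List c} | 1 pending]
  bind e := (a -> (List c -> c))
step 3: unify (List c -> (List c -> b)) ~ (List c -> (List c -> c))  [subst: {d:=List c, e:=(a -> (List c -> c))} | 0 pending]
  -> decompose arrow: push List c~List c, (List c -> b)~(List c -> c)
step 4: unify List c ~ List c  [subst: {d:=List c, e:=(a -> (List c -> c))} | 1 pending]
  -> identical, skip
step 5: unify (List c -> b) ~ (List c -> c)  [subst: {d:=List c, e:=(a -> (List c -> c))} | 0 pending]
  -> decompose arrow: push List c~List c, b~c
step 6: unify List c ~ List c  [subst: {d:=List c, e:=(a -> (List c -> c))} | 1 pending]
  -> identical, skip
step 7: unify b ~ c  [subst: {d:=List c, e:=(a -> (List c -> c))} | 0 pending]
  bind b := c

Answer: b:=c d:=List c e:=(a -> (List c -> c))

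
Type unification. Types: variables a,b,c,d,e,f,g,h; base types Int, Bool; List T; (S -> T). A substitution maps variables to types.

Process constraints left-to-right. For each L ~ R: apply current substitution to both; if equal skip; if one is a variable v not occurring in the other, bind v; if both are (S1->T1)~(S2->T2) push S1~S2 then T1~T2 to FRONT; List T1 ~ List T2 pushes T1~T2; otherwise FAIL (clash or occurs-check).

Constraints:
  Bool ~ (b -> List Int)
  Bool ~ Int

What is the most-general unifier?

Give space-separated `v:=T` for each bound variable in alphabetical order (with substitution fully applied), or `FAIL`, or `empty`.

Answer: FAIL

Derivation:
step 1: unify Bool ~ (b -> List Int)  [subst: {-} | 1 pending]
  clash: Bool vs (b -> List Int)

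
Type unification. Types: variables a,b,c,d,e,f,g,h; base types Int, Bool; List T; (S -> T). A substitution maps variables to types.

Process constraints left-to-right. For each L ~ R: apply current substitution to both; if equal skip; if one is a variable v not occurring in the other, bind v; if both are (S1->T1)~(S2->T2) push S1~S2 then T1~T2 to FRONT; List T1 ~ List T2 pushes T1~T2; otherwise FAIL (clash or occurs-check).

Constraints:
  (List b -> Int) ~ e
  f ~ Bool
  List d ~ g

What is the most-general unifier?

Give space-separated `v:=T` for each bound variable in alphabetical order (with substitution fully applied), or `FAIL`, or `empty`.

Answer: e:=(List b -> Int) f:=Bool g:=List d

Derivation:
step 1: unify (List b -> Int) ~ e  [subst: {-} | 2 pending]
  bind e := (List b -> Int)
step 2: unify f ~ Bool  [subst: {e:=(List b -> Int)} | 1 pending]
  bind f := Bool
step 3: unify List d ~ g  [subst: {e:=(List b -> Int), f:=Bool} | 0 pending]
  bind g := List d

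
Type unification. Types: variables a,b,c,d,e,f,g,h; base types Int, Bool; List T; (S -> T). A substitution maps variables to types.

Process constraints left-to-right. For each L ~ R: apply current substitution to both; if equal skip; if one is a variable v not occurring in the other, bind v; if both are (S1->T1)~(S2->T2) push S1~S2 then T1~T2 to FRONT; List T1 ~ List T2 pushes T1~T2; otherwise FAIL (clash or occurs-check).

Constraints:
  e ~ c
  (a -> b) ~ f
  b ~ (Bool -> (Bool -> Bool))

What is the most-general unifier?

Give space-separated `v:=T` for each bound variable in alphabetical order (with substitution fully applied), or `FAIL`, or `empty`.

Answer: b:=(Bool -> (Bool -> Bool)) e:=c f:=(a -> (Bool -> (Bool -> Bool)))

Derivation:
step 1: unify e ~ c  [subst: {-} | 2 pending]
  bind e := c
step 2: unify (a -> b) ~ f  [subst: {e:=c} | 1 pending]
  bind f := (a -> b)
step 3: unify b ~ (Bool -> (Bool -> Bool))  [subst: {e:=c, f:=(a -> b)} | 0 pending]
  bind b := (Bool -> (Bool -> Bool))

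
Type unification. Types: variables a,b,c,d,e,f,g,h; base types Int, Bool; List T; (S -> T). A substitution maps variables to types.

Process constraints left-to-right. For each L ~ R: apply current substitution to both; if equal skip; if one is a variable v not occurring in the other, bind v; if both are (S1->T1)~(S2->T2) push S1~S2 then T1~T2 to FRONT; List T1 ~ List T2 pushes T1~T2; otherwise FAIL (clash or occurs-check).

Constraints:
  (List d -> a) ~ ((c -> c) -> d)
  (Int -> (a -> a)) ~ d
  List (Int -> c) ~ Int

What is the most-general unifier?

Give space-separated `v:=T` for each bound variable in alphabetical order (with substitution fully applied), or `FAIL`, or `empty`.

step 1: unify (List d -> a) ~ ((c -> c) -> d)  [subst: {-} | 2 pending]
  -> decompose arrow: push List d~(c -> c), a~d
step 2: unify List d ~ (c -> c)  [subst: {-} | 3 pending]
  clash: List d vs (c -> c)

Answer: FAIL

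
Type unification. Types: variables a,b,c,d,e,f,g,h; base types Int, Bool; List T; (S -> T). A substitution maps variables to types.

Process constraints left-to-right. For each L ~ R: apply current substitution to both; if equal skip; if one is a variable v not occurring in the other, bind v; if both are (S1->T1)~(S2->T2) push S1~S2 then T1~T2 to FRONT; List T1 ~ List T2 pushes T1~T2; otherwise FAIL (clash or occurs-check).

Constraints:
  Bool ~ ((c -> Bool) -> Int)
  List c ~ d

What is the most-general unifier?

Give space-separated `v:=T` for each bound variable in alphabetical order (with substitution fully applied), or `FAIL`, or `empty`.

Answer: FAIL

Derivation:
step 1: unify Bool ~ ((c -> Bool) -> Int)  [subst: {-} | 1 pending]
  clash: Bool vs ((c -> Bool) -> Int)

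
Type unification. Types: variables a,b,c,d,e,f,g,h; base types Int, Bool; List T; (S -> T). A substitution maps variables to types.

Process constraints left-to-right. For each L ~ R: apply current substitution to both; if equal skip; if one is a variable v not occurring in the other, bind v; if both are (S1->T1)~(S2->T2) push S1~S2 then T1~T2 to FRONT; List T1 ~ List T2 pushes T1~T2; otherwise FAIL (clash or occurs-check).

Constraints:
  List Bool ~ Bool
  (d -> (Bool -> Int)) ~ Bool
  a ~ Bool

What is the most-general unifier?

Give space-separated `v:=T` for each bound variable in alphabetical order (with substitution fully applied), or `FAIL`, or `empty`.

step 1: unify List Bool ~ Bool  [subst: {-} | 2 pending]
  clash: List Bool vs Bool

Answer: FAIL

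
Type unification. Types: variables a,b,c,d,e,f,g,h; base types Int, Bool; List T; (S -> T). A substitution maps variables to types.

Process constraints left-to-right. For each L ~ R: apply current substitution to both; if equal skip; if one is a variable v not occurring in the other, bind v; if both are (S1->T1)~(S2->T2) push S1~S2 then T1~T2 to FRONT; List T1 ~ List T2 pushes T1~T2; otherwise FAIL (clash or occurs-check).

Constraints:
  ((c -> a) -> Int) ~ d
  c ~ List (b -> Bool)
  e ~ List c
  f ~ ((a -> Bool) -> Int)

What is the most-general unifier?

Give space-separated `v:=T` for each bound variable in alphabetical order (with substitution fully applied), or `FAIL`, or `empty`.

Answer: c:=List (b -> Bool) d:=((List (b -> Bool) -> a) -> Int) e:=List List (b -> Bool) f:=((a -> Bool) -> Int)

Derivation:
step 1: unify ((c -> a) -> Int) ~ d  [subst: {-} | 3 pending]
  bind d := ((c -> a) -> Int)
step 2: unify c ~ List (b -> Bool)  [subst: {d:=((c -> a) -> Int)} | 2 pending]
  bind c := List (b -> Bool)
step 3: unify e ~ List List (b -> Bool)  [subst: {d:=((c -> a) -> Int), c:=List (b -> Bool)} | 1 pending]
  bind e := List List (b -> Bool)
step 4: unify f ~ ((a -> Bool) -> Int)  [subst: {d:=((c -> a) -> Int), c:=List (b -> Bool), e:=List List (b -> Bool)} | 0 pending]
  bind f := ((a -> Bool) -> Int)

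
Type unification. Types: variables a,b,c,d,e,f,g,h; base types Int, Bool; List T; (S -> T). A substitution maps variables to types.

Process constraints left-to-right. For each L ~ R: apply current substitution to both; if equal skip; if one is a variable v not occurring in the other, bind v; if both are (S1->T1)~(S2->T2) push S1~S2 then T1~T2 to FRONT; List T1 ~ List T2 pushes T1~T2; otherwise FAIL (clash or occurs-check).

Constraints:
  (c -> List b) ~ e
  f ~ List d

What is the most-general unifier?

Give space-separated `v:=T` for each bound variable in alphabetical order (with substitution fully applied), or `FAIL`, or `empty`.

Answer: e:=(c -> List b) f:=List d

Derivation:
step 1: unify (c -> List b) ~ e  [subst: {-} | 1 pending]
  bind e := (c -> List b)
step 2: unify f ~ List d  [subst: {e:=(c -> List b)} | 0 pending]
  bind f := List d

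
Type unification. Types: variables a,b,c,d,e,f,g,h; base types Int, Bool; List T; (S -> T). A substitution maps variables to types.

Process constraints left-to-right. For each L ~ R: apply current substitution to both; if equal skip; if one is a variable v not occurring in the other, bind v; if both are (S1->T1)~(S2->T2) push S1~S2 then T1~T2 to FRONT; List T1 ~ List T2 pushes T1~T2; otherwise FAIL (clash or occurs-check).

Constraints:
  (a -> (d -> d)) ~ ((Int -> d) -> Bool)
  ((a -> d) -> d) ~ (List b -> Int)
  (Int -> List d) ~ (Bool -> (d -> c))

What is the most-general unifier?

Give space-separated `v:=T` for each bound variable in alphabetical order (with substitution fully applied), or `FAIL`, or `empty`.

step 1: unify (a -> (d -> d)) ~ ((Int -> d) -> Bool)  [subst: {-} | 2 pending]
  -> decompose arrow: push a~(Int -> d), (d -> d)~Bool
step 2: unify a ~ (Int -> d)  [subst: {-} | 3 pending]
  bind a := (Int -> d)
step 3: unify (d -> d) ~ Bool  [subst: {a:=(Int -> d)} | 2 pending]
  clash: (d -> d) vs Bool

Answer: FAIL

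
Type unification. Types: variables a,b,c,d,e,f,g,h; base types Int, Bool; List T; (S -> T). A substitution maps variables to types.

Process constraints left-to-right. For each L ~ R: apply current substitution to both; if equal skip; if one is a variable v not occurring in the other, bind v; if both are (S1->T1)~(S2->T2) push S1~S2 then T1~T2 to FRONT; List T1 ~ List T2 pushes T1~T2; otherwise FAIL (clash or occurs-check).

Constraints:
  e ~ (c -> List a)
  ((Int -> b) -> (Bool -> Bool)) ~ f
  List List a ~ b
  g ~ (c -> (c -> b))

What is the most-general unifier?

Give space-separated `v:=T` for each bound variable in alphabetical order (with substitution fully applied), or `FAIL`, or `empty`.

step 1: unify e ~ (c -> List a)  [subst: {-} | 3 pending]
  bind e := (c -> List a)
step 2: unify ((Int -> b) -> (Bool -> Bool)) ~ f  [subst: {e:=(c -> List a)} | 2 pending]
  bind f := ((Int -> b) -> (Bool -> Bool))
step 3: unify List List a ~ b  [subst: {e:=(c -> List a), f:=((Int -> b) -> (Bool -> Bool))} | 1 pending]
  bind b := List List a
step 4: unify g ~ (c -> (c -> List List a))  [subst: {e:=(c -> List a), f:=((Int -> b) -> (Bool -> Bool)), b:=List List a} | 0 pending]
  bind g := (c -> (c -> List List a))

Answer: b:=List List a e:=(c -> List a) f:=((Int -> List List a) -> (Bool -> Bool)) g:=(c -> (c -> List List a))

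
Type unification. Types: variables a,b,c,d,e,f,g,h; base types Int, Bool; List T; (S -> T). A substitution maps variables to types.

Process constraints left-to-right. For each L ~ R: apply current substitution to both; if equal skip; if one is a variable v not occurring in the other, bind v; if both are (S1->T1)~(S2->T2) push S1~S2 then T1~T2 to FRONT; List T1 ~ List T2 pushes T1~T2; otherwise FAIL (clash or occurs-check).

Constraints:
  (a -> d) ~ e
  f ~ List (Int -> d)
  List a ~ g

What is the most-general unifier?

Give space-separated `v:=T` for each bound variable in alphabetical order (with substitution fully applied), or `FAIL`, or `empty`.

Answer: e:=(a -> d) f:=List (Int -> d) g:=List a

Derivation:
step 1: unify (a -> d) ~ e  [subst: {-} | 2 pending]
  bind e := (a -> d)
step 2: unify f ~ List (Int -> d)  [subst: {e:=(a -> d)} | 1 pending]
  bind f := List (Int -> d)
step 3: unify List a ~ g  [subst: {e:=(a -> d), f:=List (Int -> d)} | 0 pending]
  bind g := List a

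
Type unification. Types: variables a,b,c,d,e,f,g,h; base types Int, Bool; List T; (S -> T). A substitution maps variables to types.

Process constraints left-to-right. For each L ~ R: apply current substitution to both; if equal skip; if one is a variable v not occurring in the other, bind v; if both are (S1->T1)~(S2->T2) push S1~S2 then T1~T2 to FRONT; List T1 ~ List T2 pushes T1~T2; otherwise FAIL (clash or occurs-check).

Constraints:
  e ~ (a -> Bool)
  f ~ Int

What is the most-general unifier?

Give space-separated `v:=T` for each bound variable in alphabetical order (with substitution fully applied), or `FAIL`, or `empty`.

step 1: unify e ~ (a -> Bool)  [subst: {-} | 1 pending]
  bind e := (a -> Bool)
step 2: unify f ~ Int  [subst: {e:=(a -> Bool)} | 0 pending]
  bind f := Int

Answer: e:=(a -> Bool) f:=Int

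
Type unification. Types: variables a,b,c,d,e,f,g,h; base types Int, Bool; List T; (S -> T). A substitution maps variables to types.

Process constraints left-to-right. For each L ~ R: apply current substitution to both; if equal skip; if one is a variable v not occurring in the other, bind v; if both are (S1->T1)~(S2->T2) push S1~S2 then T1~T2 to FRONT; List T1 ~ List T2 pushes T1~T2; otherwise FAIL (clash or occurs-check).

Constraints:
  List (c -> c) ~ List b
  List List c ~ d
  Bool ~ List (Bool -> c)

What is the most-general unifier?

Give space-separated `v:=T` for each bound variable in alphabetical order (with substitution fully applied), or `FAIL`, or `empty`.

Answer: FAIL

Derivation:
step 1: unify List (c -> c) ~ List b  [subst: {-} | 2 pending]
  -> decompose List: push (c -> c)~b
step 2: unify (c -> c) ~ b  [subst: {-} | 2 pending]
  bind b := (c -> c)
step 3: unify List List c ~ d  [subst: {b:=(c -> c)} | 1 pending]
  bind d := List List c
step 4: unify Bool ~ List (Bool -> c)  [subst: {b:=(c -> c), d:=List List c} | 0 pending]
  clash: Bool vs List (Bool -> c)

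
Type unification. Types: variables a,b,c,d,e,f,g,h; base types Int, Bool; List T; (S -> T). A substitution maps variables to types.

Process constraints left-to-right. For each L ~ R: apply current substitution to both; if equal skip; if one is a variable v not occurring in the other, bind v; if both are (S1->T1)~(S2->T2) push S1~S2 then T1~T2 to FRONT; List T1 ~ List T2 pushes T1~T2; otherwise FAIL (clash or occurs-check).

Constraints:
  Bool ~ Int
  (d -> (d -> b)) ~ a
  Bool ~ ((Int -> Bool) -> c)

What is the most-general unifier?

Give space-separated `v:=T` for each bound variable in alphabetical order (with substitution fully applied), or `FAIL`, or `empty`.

Answer: FAIL

Derivation:
step 1: unify Bool ~ Int  [subst: {-} | 2 pending]
  clash: Bool vs Int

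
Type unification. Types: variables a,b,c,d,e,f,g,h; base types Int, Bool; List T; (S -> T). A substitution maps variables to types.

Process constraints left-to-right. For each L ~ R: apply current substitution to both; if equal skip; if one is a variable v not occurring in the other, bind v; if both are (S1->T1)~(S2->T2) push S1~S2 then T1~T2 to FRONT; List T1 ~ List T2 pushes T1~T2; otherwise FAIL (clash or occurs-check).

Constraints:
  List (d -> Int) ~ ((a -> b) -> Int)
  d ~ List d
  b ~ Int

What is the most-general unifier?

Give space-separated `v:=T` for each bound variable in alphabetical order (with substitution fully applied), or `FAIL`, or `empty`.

step 1: unify List (d -> Int) ~ ((a -> b) -> Int)  [subst: {-} | 2 pending]
  clash: List (d -> Int) vs ((a -> b) -> Int)

Answer: FAIL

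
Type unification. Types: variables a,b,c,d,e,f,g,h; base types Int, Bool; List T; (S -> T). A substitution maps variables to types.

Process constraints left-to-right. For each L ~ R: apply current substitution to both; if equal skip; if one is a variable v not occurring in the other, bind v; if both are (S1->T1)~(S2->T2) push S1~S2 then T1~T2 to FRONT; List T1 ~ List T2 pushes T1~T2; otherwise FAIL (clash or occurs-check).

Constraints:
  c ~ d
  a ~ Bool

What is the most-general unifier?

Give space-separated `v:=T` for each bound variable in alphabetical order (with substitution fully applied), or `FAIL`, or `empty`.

Answer: a:=Bool c:=d

Derivation:
step 1: unify c ~ d  [subst: {-} | 1 pending]
  bind c := d
step 2: unify a ~ Bool  [subst: {c:=d} | 0 pending]
  bind a := Bool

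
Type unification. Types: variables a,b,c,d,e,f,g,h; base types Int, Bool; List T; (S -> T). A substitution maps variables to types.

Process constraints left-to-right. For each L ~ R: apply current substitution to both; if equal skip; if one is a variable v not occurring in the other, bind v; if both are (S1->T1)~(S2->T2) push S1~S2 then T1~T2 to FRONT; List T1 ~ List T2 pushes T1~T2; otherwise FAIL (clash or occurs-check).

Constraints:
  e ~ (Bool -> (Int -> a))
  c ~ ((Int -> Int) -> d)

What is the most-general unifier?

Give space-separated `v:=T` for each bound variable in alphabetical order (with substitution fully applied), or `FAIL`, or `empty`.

step 1: unify e ~ (Bool -> (Int -> a))  [subst: {-} | 1 pending]
  bind e := (Bool -> (Int -> a))
step 2: unify c ~ ((Int -> Int) -> d)  [subst: {e:=(Bool -> (Int -> a))} | 0 pending]
  bind c := ((Int -> Int) -> d)

Answer: c:=((Int -> Int) -> d) e:=(Bool -> (Int -> a))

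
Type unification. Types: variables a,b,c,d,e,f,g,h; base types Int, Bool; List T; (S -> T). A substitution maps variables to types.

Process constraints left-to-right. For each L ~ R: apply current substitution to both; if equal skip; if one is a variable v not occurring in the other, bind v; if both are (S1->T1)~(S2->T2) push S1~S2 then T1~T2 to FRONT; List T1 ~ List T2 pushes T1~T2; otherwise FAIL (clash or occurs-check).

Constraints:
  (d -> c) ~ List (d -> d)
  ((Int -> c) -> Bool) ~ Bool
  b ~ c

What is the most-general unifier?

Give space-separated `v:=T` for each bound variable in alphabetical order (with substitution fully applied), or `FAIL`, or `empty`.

Answer: FAIL

Derivation:
step 1: unify (d -> c) ~ List (d -> d)  [subst: {-} | 2 pending]
  clash: (d -> c) vs List (d -> d)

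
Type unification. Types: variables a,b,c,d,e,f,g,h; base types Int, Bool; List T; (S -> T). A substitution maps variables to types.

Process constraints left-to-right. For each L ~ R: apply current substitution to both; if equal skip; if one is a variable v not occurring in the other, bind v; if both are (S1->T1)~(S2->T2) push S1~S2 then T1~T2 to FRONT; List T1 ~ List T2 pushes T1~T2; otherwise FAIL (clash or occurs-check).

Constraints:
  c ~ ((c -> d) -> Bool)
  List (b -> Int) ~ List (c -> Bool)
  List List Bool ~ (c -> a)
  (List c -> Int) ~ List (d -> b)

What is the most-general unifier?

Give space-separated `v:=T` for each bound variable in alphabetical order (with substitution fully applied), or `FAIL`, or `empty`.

Answer: FAIL

Derivation:
step 1: unify c ~ ((c -> d) -> Bool)  [subst: {-} | 3 pending]
  occurs-check fail: c in ((c -> d) -> Bool)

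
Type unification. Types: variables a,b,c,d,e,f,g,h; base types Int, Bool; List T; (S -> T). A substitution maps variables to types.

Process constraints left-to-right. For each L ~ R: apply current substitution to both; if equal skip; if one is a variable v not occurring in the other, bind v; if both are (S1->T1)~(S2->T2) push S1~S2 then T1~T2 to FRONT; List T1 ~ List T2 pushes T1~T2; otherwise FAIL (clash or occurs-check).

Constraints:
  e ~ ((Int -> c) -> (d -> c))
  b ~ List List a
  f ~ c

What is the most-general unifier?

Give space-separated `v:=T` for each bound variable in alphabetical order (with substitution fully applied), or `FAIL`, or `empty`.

step 1: unify e ~ ((Int -> c) -> (d -> c))  [subst: {-} | 2 pending]
  bind e := ((Int -> c) -> (d -> c))
step 2: unify b ~ List List a  [subst: {e:=((Int -> c) -> (d -> c))} | 1 pending]
  bind b := List List a
step 3: unify f ~ c  [subst: {e:=((Int -> c) -> (d -> c)), b:=List List a} | 0 pending]
  bind f := c

Answer: b:=List List a e:=((Int -> c) -> (d -> c)) f:=c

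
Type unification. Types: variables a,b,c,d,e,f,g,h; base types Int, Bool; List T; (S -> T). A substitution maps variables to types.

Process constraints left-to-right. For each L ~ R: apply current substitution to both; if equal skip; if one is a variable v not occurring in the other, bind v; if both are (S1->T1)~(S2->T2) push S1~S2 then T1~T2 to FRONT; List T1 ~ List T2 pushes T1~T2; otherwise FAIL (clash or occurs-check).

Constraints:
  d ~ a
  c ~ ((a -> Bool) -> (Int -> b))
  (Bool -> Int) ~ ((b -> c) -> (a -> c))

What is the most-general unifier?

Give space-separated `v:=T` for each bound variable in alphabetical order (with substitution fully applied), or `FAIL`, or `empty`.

Answer: FAIL

Derivation:
step 1: unify d ~ a  [subst: {-} | 2 pending]
  bind d := a
step 2: unify c ~ ((a -> Bool) -> (Int -> b))  [subst: {d:=a} | 1 pending]
  bind c := ((a -> Bool) -> (Int -> b))
step 3: unify (Bool -> Int) ~ ((b -> ((a -> Bool) -> (Int -> b))) -> (a -> ((a -> Bool) -> (Int -> b))))  [subst: {d:=a, c:=((a -> Bool) -> (Int -> b))} | 0 pending]
  -> decompose arrow: push Bool~(b -> ((a -> Bool) -> (Int -> b))), Int~(a -> ((a -> Bool) -> (Int -> b)))
step 4: unify Bool ~ (b -> ((a -> Bool) -> (Int -> b)))  [subst: {d:=a, c:=((a -> Bool) -> (Int -> b))} | 1 pending]
  clash: Bool vs (b -> ((a -> Bool) -> (Int -> b)))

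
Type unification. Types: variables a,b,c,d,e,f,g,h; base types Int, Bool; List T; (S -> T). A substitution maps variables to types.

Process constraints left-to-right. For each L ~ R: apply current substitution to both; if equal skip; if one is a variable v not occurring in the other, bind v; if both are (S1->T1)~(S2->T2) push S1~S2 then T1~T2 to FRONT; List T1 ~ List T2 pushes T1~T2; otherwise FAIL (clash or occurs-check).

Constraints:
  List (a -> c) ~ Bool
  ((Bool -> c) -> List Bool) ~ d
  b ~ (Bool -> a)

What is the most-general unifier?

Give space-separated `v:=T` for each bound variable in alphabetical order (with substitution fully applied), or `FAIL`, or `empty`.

step 1: unify List (a -> c) ~ Bool  [subst: {-} | 2 pending]
  clash: List (a -> c) vs Bool

Answer: FAIL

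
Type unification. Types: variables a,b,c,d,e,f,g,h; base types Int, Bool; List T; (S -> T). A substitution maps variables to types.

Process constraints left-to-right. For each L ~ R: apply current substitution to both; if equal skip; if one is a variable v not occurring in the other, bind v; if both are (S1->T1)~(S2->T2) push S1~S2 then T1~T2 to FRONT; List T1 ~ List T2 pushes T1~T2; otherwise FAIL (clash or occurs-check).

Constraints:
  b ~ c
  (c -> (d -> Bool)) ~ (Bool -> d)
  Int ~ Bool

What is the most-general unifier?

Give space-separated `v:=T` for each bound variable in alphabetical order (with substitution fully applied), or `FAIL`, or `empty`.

step 1: unify b ~ c  [subst: {-} | 2 pending]
  bind b := c
step 2: unify (c -> (d -> Bool)) ~ (Bool -> d)  [subst: {b:=c} | 1 pending]
  -> decompose arrow: push c~Bool, (d -> Bool)~d
step 3: unify c ~ Bool  [subst: {b:=c} | 2 pending]
  bind c := Bool
step 4: unify (d -> Bool) ~ d  [subst: {b:=c, c:=Bool} | 1 pending]
  occurs-check fail

Answer: FAIL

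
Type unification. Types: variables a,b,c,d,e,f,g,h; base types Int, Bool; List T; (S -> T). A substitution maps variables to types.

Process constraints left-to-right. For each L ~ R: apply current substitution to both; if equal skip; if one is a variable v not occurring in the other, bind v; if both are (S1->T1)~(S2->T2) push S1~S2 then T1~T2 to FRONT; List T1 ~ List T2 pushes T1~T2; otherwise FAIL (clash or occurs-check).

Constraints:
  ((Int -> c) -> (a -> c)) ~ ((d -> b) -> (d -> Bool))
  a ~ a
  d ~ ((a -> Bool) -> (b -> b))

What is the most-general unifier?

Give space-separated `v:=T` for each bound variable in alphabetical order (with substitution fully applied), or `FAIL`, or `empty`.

Answer: FAIL

Derivation:
step 1: unify ((Int -> c) -> (a -> c)) ~ ((d -> b) -> (d -> Bool))  [subst: {-} | 2 pending]
  -> decompose arrow: push (Int -> c)~(d -> b), (a -> c)~(d -> Bool)
step 2: unify (Int -> c) ~ (d -> b)  [subst: {-} | 3 pending]
  -> decompose arrow: push Int~d, c~b
step 3: unify Int ~ d  [subst: {-} | 4 pending]
  bind d := Int
step 4: unify c ~ b  [subst: {d:=Int} | 3 pending]
  bind c := b
step 5: unify (a -> b) ~ (Int -> Bool)  [subst: {d:=Int, c:=b} | 2 pending]
  -> decompose arrow: push a~Int, b~Bool
step 6: unify a ~ Int  [subst: {d:=Int, c:=b} | 3 pending]
  bind a := Int
step 7: unify b ~ Bool  [subst: {d:=Int, c:=b, a:=Int} | 2 pending]
  bind b := Bool
step 8: unify Int ~ Int  [subst: {d:=Int, c:=b, a:=Int, b:=Bool} | 1 pending]
  -> identical, skip
step 9: unify Int ~ ((Int -> Bool) -> (Bool -> Bool))  [subst: {d:=Int, c:=b, a:=Int, b:=Bool} | 0 pending]
  clash: Int vs ((Int -> Bool) -> (Bool -> Bool))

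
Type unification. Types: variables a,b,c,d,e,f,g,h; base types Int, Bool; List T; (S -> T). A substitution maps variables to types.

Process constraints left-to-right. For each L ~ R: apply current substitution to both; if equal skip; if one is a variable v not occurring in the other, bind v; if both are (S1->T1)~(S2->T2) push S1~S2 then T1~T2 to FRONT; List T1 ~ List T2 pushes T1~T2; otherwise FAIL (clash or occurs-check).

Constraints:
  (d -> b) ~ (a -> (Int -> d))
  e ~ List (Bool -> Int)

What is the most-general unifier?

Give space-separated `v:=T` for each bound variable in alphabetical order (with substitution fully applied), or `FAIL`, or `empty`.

step 1: unify (d -> b) ~ (a -> (Int -> d))  [subst: {-} | 1 pending]
  -> decompose arrow: push d~a, b~(Int -> d)
step 2: unify d ~ a  [subst: {-} | 2 pending]
  bind d := a
step 3: unify b ~ (Int -> a)  [subst: {d:=a} | 1 pending]
  bind b := (Int -> a)
step 4: unify e ~ List (Bool -> Int)  [subst: {d:=a, b:=(Int -> a)} | 0 pending]
  bind e := List (Bool -> Int)

Answer: b:=(Int -> a) d:=a e:=List (Bool -> Int)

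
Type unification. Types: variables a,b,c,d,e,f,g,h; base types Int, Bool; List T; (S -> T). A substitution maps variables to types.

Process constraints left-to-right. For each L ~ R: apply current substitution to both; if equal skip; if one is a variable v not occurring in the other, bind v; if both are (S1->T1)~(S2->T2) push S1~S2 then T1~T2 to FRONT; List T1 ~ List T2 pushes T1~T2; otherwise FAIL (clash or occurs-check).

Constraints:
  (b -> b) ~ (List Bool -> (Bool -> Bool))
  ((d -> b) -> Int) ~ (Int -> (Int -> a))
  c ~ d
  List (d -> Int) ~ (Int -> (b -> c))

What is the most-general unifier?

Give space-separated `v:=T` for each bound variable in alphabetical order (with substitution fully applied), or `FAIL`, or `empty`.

step 1: unify (b -> b) ~ (List Bool -> (Bool -> Bool))  [subst: {-} | 3 pending]
  -> decompose arrow: push b~List Bool, b~(Bool -> Bool)
step 2: unify b ~ List Bool  [subst: {-} | 4 pending]
  bind b := List Bool
step 3: unify List Bool ~ (Bool -> Bool)  [subst: {b:=List Bool} | 3 pending]
  clash: List Bool vs (Bool -> Bool)

Answer: FAIL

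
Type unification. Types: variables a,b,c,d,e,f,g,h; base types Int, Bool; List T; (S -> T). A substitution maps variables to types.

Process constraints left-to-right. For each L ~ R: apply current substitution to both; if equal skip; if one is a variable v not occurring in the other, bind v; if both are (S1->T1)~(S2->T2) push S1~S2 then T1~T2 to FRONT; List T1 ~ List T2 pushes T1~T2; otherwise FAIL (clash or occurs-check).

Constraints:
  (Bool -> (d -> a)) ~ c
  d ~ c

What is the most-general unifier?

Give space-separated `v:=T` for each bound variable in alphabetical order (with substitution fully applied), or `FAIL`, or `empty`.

step 1: unify (Bool -> (d -> a)) ~ c  [subst: {-} | 1 pending]
  bind c := (Bool -> (d -> a))
step 2: unify d ~ (Bool -> (d -> a))  [subst: {c:=(Bool -> (d -> a))} | 0 pending]
  occurs-check fail: d in (Bool -> (d -> a))

Answer: FAIL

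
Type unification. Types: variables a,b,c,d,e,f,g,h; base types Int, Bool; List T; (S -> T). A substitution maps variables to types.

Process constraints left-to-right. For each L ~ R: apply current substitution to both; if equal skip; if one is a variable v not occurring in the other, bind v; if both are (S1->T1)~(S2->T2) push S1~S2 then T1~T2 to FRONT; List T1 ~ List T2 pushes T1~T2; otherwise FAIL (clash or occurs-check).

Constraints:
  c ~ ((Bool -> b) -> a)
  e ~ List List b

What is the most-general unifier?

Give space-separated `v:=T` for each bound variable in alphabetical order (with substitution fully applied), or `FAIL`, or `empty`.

step 1: unify c ~ ((Bool -> b) -> a)  [subst: {-} | 1 pending]
  bind c := ((Bool -> b) -> a)
step 2: unify e ~ List List b  [subst: {c:=((Bool -> b) -> a)} | 0 pending]
  bind e := List List b

Answer: c:=((Bool -> b) -> a) e:=List List b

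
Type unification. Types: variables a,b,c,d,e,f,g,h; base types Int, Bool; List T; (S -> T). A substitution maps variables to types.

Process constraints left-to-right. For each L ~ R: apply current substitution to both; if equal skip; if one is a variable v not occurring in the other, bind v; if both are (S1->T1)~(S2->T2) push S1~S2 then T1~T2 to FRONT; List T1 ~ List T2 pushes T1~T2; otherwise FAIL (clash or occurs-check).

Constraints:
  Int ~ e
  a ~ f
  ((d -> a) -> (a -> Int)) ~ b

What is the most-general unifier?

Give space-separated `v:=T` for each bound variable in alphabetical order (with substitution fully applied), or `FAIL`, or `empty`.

Answer: a:=f b:=((d -> f) -> (f -> Int)) e:=Int

Derivation:
step 1: unify Int ~ e  [subst: {-} | 2 pending]
  bind e := Int
step 2: unify a ~ f  [subst: {e:=Int} | 1 pending]
  bind a := f
step 3: unify ((d -> f) -> (f -> Int)) ~ b  [subst: {e:=Int, a:=f} | 0 pending]
  bind b := ((d -> f) -> (f -> Int))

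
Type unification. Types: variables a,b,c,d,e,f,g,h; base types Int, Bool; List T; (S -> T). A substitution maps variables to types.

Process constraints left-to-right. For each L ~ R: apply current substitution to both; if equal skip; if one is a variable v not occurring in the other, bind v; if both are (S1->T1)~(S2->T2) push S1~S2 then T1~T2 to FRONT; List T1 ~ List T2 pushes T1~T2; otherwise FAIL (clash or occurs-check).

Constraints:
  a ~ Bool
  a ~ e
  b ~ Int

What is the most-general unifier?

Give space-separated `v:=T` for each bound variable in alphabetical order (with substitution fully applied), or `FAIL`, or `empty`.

step 1: unify a ~ Bool  [subst: {-} | 2 pending]
  bind a := Bool
step 2: unify Bool ~ e  [subst: {a:=Bool} | 1 pending]
  bind e := Bool
step 3: unify b ~ Int  [subst: {a:=Bool, e:=Bool} | 0 pending]
  bind b := Int

Answer: a:=Bool b:=Int e:=Bool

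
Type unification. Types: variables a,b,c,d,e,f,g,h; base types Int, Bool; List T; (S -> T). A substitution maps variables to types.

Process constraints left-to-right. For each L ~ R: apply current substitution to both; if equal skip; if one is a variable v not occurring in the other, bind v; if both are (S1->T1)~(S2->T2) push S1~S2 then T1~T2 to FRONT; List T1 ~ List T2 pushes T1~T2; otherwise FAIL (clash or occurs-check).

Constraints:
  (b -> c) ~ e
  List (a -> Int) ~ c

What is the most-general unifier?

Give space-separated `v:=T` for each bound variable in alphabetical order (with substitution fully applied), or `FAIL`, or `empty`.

Answer: c:=List (a -> Int) e:=(b -> List (a -> Int))

Derivation:
step 1: unify (b -> c) ~ e  [subst: {-} | 1 pending]
  bind e := (b -> c)
step 2: unify List (a -> Int) ~ c  [subst: {e:=(b -> c)} | 0 pending]
  bind c := List (a -> Int)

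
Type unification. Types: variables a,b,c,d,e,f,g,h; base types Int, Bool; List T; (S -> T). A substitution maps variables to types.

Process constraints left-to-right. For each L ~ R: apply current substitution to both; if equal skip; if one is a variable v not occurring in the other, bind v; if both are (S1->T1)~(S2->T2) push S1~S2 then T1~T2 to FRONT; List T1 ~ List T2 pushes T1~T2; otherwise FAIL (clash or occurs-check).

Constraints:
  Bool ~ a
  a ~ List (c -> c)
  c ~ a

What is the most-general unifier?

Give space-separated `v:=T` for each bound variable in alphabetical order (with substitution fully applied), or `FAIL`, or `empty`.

step 1: unify Bool ~ a  [subst: {-} | 2 pending]
  bind a := Bool
step 2: unify Bool ~ List (c -> c)  [subst: {a:=Bool} | 1 pending]
  clash: Bool vs List (c -> c)

Answer: FAIL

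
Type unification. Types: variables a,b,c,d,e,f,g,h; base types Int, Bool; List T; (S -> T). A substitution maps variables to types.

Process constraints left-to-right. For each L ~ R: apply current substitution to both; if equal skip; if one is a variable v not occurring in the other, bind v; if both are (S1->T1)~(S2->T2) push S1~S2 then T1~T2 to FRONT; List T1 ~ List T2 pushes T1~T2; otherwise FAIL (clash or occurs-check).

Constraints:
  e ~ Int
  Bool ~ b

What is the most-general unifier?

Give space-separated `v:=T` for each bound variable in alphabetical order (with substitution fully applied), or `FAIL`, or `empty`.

step 1: unify e ~ Int  [subst: {-} | 1 pending]
  bind e := Int
step 2: unify Bool ~ b  [subst: {e:=Int} | 0 pending]
  bind b := Bool

Answer: b:=Bool e:=Int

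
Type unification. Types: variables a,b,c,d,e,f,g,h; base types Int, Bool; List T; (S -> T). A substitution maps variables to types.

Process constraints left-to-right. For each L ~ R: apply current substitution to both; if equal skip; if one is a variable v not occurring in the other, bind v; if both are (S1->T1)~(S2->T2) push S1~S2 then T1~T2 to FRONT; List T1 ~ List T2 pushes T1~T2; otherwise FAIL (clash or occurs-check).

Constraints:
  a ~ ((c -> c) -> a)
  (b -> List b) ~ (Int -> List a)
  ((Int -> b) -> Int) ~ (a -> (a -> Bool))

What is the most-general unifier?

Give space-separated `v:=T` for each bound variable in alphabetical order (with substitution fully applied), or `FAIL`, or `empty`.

step 1: unify a ~ ((c -> c) -> a)  [subst: {-} | 2 pending]
  occurs-check fail: a in ((c -> c) -> a)

Answer: FAIL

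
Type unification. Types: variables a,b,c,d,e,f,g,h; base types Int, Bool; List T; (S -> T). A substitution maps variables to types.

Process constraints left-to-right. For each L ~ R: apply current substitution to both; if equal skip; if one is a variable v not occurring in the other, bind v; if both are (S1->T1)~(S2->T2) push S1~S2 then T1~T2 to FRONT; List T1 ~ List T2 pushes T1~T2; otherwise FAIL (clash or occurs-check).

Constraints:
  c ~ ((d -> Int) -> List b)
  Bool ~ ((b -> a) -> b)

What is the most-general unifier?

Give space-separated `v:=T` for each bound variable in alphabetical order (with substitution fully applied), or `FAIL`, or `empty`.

step 1: unify c ~ ((d -> Int) -> List b)  [subst: {-} | 1 pending]
  bind c := ((d -> Int) -> List b)
step 2: unify Bool ~ ((b -> a) -> b)  [subst: {c:=((d -> Int) -> List b)} | 0 pending]
  clash: Bool vs ((b -> a) -> b)

Answer: FAIL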